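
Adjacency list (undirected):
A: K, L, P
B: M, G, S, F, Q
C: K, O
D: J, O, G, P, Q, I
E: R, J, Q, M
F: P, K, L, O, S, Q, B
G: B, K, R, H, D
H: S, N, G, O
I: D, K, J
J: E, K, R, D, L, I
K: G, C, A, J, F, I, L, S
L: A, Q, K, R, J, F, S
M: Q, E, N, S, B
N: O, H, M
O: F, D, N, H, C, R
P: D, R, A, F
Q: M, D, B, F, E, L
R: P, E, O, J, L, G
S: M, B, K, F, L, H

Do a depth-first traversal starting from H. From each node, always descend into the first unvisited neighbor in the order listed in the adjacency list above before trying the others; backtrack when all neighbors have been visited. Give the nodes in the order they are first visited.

Visit H
H → S
S → M
M → Q
Q → D
D → J
J → E
E → R
R → P
P → A
A → K
K → G
G → B
B → F
F → L
F → O
O → N
O → C
K → I

H, S, M, Q, D, J, E, R, P, A, K, G, B, F, L, O, N, C, I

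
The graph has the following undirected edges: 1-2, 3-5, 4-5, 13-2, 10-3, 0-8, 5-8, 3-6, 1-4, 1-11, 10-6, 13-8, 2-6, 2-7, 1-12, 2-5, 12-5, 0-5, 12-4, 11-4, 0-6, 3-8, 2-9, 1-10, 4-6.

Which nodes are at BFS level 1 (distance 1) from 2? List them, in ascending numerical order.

Level 0: 2
Level 1: 1, 5, 6, 7, 9, 13
Level 2: 0, 3, 4, 8, 10, 11, 12

1, 5, 6, 7, 9, 13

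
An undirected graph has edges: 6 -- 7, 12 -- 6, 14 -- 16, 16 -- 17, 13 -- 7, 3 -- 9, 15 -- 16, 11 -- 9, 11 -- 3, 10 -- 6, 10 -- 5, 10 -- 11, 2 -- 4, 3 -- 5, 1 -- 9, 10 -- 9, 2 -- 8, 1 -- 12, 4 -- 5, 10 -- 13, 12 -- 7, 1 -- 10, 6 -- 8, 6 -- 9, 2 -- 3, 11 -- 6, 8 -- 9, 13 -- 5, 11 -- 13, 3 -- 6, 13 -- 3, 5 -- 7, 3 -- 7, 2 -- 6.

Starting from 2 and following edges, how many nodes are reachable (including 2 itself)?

13

BFS from 2 visits: 2, 3, 4, 6, 8, 5, 7, 9, 11, 13, 10, 12, 1
Reachable nodes: 13 of 17 total.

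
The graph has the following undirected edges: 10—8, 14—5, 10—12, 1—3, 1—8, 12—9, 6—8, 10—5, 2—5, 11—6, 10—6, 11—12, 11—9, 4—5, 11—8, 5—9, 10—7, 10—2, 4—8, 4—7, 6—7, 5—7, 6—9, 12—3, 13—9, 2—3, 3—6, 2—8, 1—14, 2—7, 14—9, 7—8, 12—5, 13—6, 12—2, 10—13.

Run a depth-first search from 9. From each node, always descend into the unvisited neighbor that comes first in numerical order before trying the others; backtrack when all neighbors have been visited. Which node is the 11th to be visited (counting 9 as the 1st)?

Visit 9
9 → 5
5 → 2
2 → 3
3 → 1
1 → 8
8 → 4
4 → 7
7 → 6
6 → 10
10 → 12
12 → 11
10 → 13
1 → 14

Visit order: 9, 5, 2, 3, 1, 8, 4, 7, 6, 10, 12, 11, 13, 14

12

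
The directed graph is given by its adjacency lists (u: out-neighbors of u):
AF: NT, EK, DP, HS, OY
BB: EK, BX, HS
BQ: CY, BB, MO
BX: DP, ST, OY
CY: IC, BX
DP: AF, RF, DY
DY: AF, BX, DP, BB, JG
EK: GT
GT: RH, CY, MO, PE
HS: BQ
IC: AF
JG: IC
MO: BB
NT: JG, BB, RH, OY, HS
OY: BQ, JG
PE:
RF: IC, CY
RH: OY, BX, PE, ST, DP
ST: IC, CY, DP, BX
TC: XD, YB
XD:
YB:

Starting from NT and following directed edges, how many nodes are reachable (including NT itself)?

BFS from NT visits: NT, JG, BB, RH, OY, HS, IC, EK, BX, PE, ST, DP, BQ, AF, GT, CY, RF, DY, MO
Reachable nodes: 19 of 22 total.

19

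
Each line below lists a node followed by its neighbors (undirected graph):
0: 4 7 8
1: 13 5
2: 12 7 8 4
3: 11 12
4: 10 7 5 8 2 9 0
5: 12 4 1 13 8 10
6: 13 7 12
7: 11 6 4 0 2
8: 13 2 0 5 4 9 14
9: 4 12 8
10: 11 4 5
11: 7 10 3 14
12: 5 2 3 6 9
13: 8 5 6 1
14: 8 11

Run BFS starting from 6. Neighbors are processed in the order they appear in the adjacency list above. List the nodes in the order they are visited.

6, 13, 7, 12, 8, 5, 1, 11, 4, 0, 2, 3, 9, 14, 10

Visit 6; enqueue 13, 7, 12 → queue [13, 7, 12]
Visit 13; enqueue 8, 5, 1 → queue [7, 12, 8, 5, 1]
Visit 7; enqueue 11, 4, 0, 2 → queue [12, 8, 5, 1, 11, 4, 0, 2]
Visit 12; enqueue 3, 9 → queue [8, 5, 1, 11, 4, 0, 2, 3, 9]
Visit 8; enqueue 14 → queue [5, 1, 11, 4, 0, 2, 3, 9, 14]
Visit 5; enqueue 10 → queue [1, 11, 4, 0, 2, 3, 9, 14, 10]
Visit 1 → queue [11, 4, 0, 2, 3, 9, 14, 10]
Visit 11 → queue [4, 0, 2, 3, 9, 14, 10]
Visit 4 → queue [0, 2, 3, 9, 14, 10]
Visit 0 → queue [2, 3, 9, 14, 10]
Visit 2 → queue [3, 9, 14, 10]
Visit 3 → queue [9, 14, 10]
Visit 9 → queue [14, 10]
Visit 14 → queue [10]
Visit 10 → queue []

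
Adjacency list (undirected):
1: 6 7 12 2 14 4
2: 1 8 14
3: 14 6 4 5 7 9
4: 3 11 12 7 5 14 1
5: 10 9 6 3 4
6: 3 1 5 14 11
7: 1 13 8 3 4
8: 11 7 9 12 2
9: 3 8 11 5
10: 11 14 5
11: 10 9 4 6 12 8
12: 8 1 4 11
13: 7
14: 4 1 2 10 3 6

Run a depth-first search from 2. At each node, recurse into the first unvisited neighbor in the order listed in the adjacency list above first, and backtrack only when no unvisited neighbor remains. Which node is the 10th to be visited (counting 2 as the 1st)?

Visit 2
2 → 1
1 → 6
6 → 3
3 → 14
14 → 4
4 → 11
11 → 10
10 → 5
5 → 9
9 → 8
8 → 7
7 → 13
8 → 12

Visit order: 2, 1, 6, 3, 14, 4, 11, 10, 5, 9, 8, 7, 13, 12

9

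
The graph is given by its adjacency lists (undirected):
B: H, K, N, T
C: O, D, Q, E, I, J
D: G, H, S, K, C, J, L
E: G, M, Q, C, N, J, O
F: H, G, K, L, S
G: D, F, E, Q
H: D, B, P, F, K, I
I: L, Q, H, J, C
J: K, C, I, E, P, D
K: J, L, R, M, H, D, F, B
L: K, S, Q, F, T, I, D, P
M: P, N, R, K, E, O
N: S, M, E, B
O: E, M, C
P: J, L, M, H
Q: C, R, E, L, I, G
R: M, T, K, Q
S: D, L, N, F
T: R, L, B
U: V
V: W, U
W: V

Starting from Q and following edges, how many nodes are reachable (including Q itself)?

BFS from Q visits: Q, C, R, E, L, I, G, O, D, J, M, T, K, N, S, F, P, H, B
Reachable nodes: 19 of 22 total.

19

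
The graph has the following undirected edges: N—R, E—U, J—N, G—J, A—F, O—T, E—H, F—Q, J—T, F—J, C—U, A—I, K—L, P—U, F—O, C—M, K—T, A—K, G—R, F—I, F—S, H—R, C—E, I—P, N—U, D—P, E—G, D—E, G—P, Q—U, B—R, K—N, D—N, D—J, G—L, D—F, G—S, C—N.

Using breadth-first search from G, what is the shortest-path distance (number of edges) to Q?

3

Level 0: G
Level 1: E, J, L, P, R, S
Level 2: B, C, D, F, H, I, K, N, T, U
Level 3: A, M, O, Q
Q first appears at level 3.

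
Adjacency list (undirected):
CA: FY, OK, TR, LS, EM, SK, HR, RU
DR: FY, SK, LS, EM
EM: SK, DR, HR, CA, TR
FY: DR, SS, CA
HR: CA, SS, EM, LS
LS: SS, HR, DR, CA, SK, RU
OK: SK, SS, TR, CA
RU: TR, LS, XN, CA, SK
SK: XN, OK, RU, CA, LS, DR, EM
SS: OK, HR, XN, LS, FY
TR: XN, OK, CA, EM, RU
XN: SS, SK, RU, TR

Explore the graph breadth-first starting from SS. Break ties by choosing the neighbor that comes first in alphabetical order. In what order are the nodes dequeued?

SS -> FY -> HR -> LS -> OK -> XN -> CA -> DR -> EM -> RU -> SK -> TR

Visit SS; enqueue FY, HR, LS, OK, XN → queue [FY, HR, LS, OK, XN]
Visit FY; enqueue CA, DR → queue [HR, LS, OK, XN, CA, DR]
Visit HR; enqueue EM → queue [LS, OK, XN, CA, DR, EM]
Visit LS; enqueue RU, SK → queue [OK, XN, CA, DR, EM, RU, SK]
Visit OK; enqueue TR → queue [XN, CA, DR, EM, RU, SK, TR]
Visit XN → queue [CA, DR, EM, RU, SK, TR]
Visit CA → queue [DR, EM, RU, SK, TR]
Visit DR → queue [EM, RU, SK, TR]
Visit EM → queue [RU, SK, TR]
Visit RU → queue [SK, TR]
Visit SK → queue [TR]
Visit TR → queue []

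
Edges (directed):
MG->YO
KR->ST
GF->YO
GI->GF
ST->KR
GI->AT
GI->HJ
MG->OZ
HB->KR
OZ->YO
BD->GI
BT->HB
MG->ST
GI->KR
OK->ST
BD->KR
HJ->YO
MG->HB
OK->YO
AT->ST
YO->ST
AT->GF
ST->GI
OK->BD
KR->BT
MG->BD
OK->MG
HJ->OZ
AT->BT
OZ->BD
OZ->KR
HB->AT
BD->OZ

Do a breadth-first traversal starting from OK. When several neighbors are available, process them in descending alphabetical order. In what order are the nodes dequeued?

Visit OK; enqueue YO, ST, MG, BD → queue [YO, ST, MG, BD]
Visit YO → queue [ST, MG, BD]
Visit ST; enqueue KR, GI → queue [MG, BD, KR, GI]
Visit MG; enqueue OZ, HB → queue [BD, KR, GI, OZ, HB]
Visit BD → queue [KR, GI, OZ, HB]
Visit KR; enqueue BT → queue [GI, OZ, HB, BT]
Visit GI; enqueue HJ, GF, AT → queue [OZ, HB, BT, HJ, GF, AT]
Visit OZ → queue [HB, BT, HJ, GF, AT]
Visit HB → queue [BT, HJ, GF, AT]
Visit BT → queue [HJ, GF, AT]
Visit HJ → queue [GF, AT]
Visit GF → queue [AT]
Visit AT → queue []

OK → YO → ST → MG → BD → KR → GI → OZ → HB → BT → HJ → GF → AT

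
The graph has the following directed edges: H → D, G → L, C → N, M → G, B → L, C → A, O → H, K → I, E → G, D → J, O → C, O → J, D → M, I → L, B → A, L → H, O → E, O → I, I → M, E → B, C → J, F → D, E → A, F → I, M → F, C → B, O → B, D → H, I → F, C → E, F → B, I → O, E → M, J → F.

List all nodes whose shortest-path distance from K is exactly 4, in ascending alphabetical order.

A, N

Level 0: K
Level 1: I
Level 2: F, L, M, O
Level 3: B, C, D, E, G, H, J
Level 4: A, N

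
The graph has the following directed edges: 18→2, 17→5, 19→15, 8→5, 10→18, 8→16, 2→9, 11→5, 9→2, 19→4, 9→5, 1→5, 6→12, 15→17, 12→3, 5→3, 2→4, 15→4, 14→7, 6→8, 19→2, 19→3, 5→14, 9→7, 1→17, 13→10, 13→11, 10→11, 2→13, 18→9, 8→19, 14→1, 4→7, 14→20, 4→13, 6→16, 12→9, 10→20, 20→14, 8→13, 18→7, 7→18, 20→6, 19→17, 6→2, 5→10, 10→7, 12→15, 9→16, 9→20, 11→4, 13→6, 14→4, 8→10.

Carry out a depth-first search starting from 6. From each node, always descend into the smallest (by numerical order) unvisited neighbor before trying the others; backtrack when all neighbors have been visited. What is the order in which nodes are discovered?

Visit 6
6 → 2
2 → 4
4 → 7
7 → 18
18 → 9
9 → 5
5 → 3
5 → 10
10 → 11
10 → 20
20 → 14
14 → 1
1 → 17
9 → 16
4 → 13
6 → 8
8 → 19
19 → 15
6 → 12

6 2 4 7 18 9 5 3 10 11 20 14 1 17 16 13 8 19 15 12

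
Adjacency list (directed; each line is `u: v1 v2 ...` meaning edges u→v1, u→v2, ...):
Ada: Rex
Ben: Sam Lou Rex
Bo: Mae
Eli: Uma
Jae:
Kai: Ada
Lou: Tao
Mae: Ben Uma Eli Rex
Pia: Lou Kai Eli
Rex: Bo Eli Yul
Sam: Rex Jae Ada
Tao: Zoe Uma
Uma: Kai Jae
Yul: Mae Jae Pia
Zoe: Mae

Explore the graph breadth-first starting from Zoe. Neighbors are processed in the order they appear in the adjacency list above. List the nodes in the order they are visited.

Zoe, Mae, Ben, Uma, Eli, Rex, Sam, Lou, Kai, Jae, Bo, Yul, Ada, Tao, Pia

Visit Zoe; enqueue Mae → queue [Mae]
Visit Mae; enqueue Ben, Uma, Eli, Rex → queue [Ben, Uma, Eli, Rex]
Visit Ben; enqueue Sam, Lou → queue [Uma, Eli, Rex, Sam, Lou]
Visit Uma; enqueue Kai, Jae → queue [Eli, Rex, Sam, Lou, Kai, Jae]
Visit Eli → queue [Rex, Sam, Lou, Kai, Jae]
Visit Rex; enqueue Bo, Yul → queue [Sam, Lou, Kai, Jae, Bo, Yul]
Visit Sam; enqueue Ada → queue [Lou, Kai, Jae, Bo, Yul, Ada]
Visit Lou; enqueue Tao → queue [Kai, Jae, Bo, Yul, Ada, Tao]
Visit Kai → queue [Jae, Bo, Yul, Ada, Tao]
Visit Jae → queue [Bo, Yul, Ada, Tao]
Visit Bo → queue [Yul, Ada, Tao]
Visit Yul; enqueue Pia → queue [Ada, Tao, Pia]
Visit Ada → queue [Tao, Pia]
Visit Tao → queue [Pia]
Visit Pia → queue []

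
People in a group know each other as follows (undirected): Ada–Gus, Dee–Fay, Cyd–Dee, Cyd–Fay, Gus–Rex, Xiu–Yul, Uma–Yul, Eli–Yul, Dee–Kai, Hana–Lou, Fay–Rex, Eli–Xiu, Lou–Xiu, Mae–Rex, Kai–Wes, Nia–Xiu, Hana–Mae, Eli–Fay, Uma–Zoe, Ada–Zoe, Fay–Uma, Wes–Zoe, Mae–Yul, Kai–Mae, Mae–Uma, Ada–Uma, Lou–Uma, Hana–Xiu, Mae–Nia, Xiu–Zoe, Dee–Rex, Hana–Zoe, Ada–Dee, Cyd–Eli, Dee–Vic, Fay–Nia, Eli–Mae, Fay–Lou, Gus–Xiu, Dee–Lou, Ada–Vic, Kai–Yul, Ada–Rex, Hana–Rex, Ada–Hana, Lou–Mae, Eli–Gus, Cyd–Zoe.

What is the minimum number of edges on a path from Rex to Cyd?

Level 0: Rex
Level 1: Ada, Dee, Fay, Gus, Hana, Mae
Level 2: Cyd, Eli, Kai, Lou, Nia, Uma, Vic, Xiu, Yul, Zoe
Level 3: Wes
Cyd first appears at level 2.

2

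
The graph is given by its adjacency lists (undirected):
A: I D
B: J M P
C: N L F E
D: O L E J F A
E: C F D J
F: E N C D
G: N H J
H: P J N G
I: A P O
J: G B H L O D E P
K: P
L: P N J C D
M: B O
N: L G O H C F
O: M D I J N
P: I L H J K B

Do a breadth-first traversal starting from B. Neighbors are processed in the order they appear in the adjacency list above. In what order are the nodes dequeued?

B J M P G H L O D E I K N C F A

Visit B; enqueue J, M, P → queue [J, M, P]
Visit J; enqueue G, H, L, O, D, E → queue [M, P, G, H, L, O, D, E]
Visit M → queue [P, G, H, L, O, D, E]
Visit P; enqueue I, K → queue [G, H, L, O, D, E, I, K]
Visit G; enqueue N → queue [H, L, O, D, E, I, K, N]
Visit H → queue [L, O, D, E, I, K, N]
Visit L; enqueue C → queue [O, D, E, I, K, N, C]
Visit O → queue [D, E, I, K, N, C]
Visit D; enqueue F, A → queue [E, I, K, N, C, F, A]
Visit E → queue [I, K, N, C, F, A]
Visit I → queue [K, N, C, F, A]
Visit K → queue [N, C, F, A]
Visit N → queue [C, F, A]
Visit C → queue [F, A]
Visit F → queue [A]
Visit A → queue []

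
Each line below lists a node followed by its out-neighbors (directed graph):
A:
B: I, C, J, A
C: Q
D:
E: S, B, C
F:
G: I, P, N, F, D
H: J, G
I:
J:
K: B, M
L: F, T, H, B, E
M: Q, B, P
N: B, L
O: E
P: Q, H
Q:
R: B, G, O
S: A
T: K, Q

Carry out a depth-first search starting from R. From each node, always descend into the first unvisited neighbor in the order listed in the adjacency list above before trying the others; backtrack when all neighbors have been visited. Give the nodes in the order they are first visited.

R → B → I → C → Q → J → A → G → P → H → N → L → F → T → K → M → E → S → D → O

Visit R
R → B
B → I
B → C
C → Q
B → J
B → A
R → G
G → P
P → H
G → N
N → L
L → F
L → T
T → K
K → M
L → E
E → S
G → D
R → O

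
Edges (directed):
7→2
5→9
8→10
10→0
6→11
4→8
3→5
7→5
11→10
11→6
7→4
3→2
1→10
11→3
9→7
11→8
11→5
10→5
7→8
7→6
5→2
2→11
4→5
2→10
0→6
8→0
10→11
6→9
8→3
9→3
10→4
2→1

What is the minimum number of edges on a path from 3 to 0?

3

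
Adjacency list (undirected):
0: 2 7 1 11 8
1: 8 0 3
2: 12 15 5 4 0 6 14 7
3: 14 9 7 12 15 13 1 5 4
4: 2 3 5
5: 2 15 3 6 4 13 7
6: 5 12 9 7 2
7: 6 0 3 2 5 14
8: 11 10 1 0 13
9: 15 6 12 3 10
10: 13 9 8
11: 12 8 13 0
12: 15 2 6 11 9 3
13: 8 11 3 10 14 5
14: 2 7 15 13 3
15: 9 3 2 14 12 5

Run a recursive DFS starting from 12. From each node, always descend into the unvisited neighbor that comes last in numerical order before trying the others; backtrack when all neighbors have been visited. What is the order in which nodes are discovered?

Visit 12
12 → 15
15 → 14
14 → 13
13 → 11
11 → 8
8 → 10
10 → 9
9 → 6
6 → 7
7 → 5
5 → 4
4 → 3
3 → 1
1 → 0
0 → 2

12 → 15 → 14 → 13 → 11 → 8 → 10 → 9 → 6 → 7 → 5 → 4 → 3 → 1 → 0 → 2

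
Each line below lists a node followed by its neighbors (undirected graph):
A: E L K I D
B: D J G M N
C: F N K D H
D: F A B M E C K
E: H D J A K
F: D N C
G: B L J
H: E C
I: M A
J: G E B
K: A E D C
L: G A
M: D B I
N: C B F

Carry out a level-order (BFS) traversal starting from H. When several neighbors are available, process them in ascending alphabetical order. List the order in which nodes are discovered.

Visit H; enqueue C, E → queue [C, E]
Visit C; enqueue D, F, K, N → queue [E, D, F, K, N]
Visit E; enqueue A, J → queue [D, F, K, N, A, J]
Visit D; enqueue B, M → queue [F, K, N, A, J, B, M]
Visit F → queue [K, N, A, J, B, M]
Visit K → queue [N, A, J, B, M]
Visit N → queue [A, J, B, M]
Visit A; enqueue I, L → queue [J, B, M, I, L]
Visit J; enqueue G → queue [B, M, I, L, G]
Visit B → queue [M, I, L, G]
Visit M → queue [I, L, G]
Visit I → queue [L, G]
Visit L → queue [G]
Visit G → queue []

H → C → E → D → F → K → N → A → J → B → M → I → L → G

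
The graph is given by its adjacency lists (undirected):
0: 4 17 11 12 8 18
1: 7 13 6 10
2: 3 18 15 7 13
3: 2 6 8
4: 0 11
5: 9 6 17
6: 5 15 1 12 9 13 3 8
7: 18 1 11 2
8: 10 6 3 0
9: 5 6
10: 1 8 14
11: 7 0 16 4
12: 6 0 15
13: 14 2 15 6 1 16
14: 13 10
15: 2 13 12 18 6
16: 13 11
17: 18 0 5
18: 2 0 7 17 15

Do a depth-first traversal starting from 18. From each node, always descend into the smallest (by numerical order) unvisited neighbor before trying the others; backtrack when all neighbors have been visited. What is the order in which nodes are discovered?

Visit 18
18 → 0
0 → 4
4 → 11
11 → 7
7 → 1
1 → 6
6 → 3
3 → 2
2 → 13
13 → 14
14 → 10
10 → 8
13 → 15
15 → 12
13 → 16
6 → 5
5 → 9
5 → 17

18 → 0 → 4 → 11 → 7 → 1 → 6 → 3 → 2 → 13 → 14 → 10 → 8 → 15 → 12 → 16 → 5 → 9 → 17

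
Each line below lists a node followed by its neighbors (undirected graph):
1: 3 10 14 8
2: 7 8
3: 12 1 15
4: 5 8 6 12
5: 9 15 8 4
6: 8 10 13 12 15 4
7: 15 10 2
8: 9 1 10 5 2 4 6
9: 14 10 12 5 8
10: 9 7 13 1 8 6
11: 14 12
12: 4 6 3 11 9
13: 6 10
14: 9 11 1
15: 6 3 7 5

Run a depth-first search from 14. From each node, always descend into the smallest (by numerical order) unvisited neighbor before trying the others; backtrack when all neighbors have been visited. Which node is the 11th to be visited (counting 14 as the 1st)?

Visit 14
14 → 1
1 → 3
3 → 12
12 → 4
4 → 5
5 → 8
8 → 2
2 → 7
7 → 10
10 → 6
6 → 13
6 → 15
10 → 9
12 → 11

Visit order: 14, 1, 3, 12, 4, 5, 8, 2, 7, 10, 6, 13, 15, 9, 11

6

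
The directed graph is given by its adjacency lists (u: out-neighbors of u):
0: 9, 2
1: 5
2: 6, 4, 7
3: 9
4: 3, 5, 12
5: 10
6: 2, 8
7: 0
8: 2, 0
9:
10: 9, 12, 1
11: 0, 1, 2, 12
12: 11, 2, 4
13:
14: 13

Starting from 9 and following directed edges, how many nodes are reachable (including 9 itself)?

1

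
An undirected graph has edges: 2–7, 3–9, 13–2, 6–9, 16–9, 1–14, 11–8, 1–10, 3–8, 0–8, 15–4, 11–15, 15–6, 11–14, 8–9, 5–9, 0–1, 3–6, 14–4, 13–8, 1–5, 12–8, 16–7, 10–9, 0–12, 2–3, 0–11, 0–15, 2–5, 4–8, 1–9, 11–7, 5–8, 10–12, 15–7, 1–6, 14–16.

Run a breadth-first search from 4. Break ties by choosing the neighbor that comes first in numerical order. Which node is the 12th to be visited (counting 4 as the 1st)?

1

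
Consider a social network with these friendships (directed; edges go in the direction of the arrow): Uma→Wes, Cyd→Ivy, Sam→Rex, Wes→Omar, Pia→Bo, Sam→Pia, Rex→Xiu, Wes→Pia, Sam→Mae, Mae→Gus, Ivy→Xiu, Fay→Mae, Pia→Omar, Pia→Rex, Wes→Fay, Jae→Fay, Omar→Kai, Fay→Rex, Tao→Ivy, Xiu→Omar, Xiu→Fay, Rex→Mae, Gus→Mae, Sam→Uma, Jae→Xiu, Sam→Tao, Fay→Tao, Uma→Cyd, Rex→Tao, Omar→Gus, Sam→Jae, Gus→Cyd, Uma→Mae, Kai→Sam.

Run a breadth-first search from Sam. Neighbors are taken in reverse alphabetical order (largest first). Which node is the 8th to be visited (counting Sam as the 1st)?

Visit Sam; enqueue Uma, Tao, Rex, Pia, Mae, Jae → queue [Uma, Tao, Rex, Pia, Mae, Jae]
Visit Uma; enqueue Wes, Cyd → queue [Tao, Rex, Pia, Mae, Jae, Wes, Cyd]
Visit Tao; enqueue Ivy → queue [Rex, Pia, Mae, Jae, Wes, Cyd, Ivy]
Visit Rex; enqueue Xiu → queue [Pia, Mae, Jae, Wes, Cyd, Ivy, Xiu]
Visit Pia; enqueue Omar, Bo → queue [Mae, Jae, Wes, Cyd, Ivy, Xiu, Omar, Bo]
Visit Mae; enqueue Gus → queue [Jae, Wes, Cyd, Ivy, Xiu, Omar, Bo, Gus]
Visit Jae; enqueue Fay → queue [Wes, Cyd, Ivy, Xiu, Omar, Bo, Gus, Fay]
Visit Wes → queue [Cyd, Ivy, Xiu, Omar, Bo, Gus, Fay]
Visit Cyd → queue [Ivy, Xiu, Omar, Bo, Gus, Fay]
Visit Ivy → queue [Xiu, Omar, Bo, Gus, Fay]
Visit Xiu → queue [Omar, Bo, Gus, Fay]
Visit Omar; enqueue Kai → queue [Bo, Gus, Fay, Kai]
Visit Bo → queue [Gus, Fay, Kai]
Visit Gus → queue [Fay, Kai]
Visit Fay → queue [Kai]
Visit Kai → queue []

Visit order: Sam, Uma, Tao, Rex, Pia, Mae, Jae, Wes, Cyd, Ivy, Xiu, Omar, Bo, Gus, Fay, Kai

Wes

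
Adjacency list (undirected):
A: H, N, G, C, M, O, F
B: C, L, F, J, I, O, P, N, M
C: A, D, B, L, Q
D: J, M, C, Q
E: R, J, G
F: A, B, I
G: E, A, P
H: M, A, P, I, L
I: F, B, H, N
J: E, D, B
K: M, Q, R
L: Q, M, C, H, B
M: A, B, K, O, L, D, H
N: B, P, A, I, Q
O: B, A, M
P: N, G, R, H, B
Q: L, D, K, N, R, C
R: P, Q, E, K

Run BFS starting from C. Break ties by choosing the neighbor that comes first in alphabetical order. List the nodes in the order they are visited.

C A B D L Q F G H M N O I J P K R E

Visit C; enqueue A, B, D, L, Q → queue [A, B, D, L, Q]
Visit A; enqueue F, G, H, M, N, O → queue [B, D, L, Q, F, G, H, M, N, O]
Visit B; enqueue I, J, P → queue [D, L, Q, F, G, H, M, N, O, I, J, P]
Visit D → queue [L, Q, F, G, H, M, N, O, I, J, P]
Visit L → queue [Q, F, G, H, M, N, O, I, J, P]
Visit Q; enqueue K, R → queue [F, G, H, M, N, O, I, J, P, K, R]
Visit F → queue [G, H, M, N, O, I, J, P, K, R]
Visit G; enqueue E → queue [H, M, N, O, I, J, P, K, R, E]
Visit H → queue [M, N, O, I, J, P, K, R, E]
Visit M → queue [N, O, I, J, P, K, R, E]
Visit N → queue [O, I, J, P, K, R, E]
Visit O → queue [I, J, P, K, R, E]
Visit I → queue [J, P, K, R, E]
Visit J → queue [P, K, R, E]
Visit P → queue [K, R, E]
Visit K → queue [R, E]
Visit R → queue [E]
Visit E → queue []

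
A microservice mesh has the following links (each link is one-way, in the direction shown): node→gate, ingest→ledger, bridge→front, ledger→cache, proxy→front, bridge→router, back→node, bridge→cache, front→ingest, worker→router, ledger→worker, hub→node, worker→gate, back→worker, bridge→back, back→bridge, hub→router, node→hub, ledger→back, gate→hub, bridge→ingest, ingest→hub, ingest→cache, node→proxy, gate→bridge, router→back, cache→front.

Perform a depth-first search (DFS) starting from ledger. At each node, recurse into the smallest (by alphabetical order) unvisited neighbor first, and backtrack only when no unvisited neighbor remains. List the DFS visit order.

Visit ledger
ledger → back
back → bridge
bridge → cache
cache → front
front → ingest
ingest → hub
hub → node
node → gate
node → proxy
hub → router
back → worker

ledger, back, bridge, cache, front, ingest, hub, node, gate, proxy, router, worker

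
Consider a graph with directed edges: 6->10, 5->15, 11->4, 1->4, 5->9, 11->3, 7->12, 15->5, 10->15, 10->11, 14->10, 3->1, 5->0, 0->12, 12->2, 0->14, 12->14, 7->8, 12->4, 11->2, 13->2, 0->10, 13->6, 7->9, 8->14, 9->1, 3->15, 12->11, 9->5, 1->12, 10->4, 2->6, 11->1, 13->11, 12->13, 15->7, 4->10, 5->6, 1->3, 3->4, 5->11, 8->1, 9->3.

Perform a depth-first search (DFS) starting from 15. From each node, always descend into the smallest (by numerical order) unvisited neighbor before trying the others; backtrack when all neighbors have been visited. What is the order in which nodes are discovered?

15 5 0 10 4 11 1 3 12 2 6 13 14 9 7 8

Visit 15
15 → 5
5 → 0
0 → 10
10 → 4
10 → 11
11 → 1
1 → 3
1 → 12
12 → 2
2 → 6
12 → 13
12 → 14
5 → 9
15 → 7
7 → 8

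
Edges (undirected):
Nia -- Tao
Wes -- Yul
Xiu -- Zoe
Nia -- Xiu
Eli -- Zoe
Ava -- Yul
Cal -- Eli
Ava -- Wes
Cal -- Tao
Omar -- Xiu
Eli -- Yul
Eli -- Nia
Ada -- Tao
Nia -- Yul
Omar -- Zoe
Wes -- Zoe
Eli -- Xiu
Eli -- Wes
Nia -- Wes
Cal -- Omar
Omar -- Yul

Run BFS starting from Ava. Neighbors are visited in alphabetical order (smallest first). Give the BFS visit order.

Ava -> Wes -> Yul -> Eli -> Nia -> Zoe -> Omar -> Cal -> Xiu -> Tao -> Ada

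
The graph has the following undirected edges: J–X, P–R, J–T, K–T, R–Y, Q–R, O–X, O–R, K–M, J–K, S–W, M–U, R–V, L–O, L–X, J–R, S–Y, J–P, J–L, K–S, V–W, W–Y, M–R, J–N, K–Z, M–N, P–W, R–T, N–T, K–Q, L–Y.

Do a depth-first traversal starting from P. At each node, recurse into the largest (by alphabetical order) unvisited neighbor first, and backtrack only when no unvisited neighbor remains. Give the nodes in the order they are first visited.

Visit P
P → W
W → Y
Y → S
S → K
K → Z
K → T
T → R
R → V
R → Q
R → O
O → X
X → L
L → J
J → N
N → M
M → U

P -> W -> Y -> S -> K -> Z -> T -> R -> V -> Q -> O -> X -> L -> J -> N -> M -> U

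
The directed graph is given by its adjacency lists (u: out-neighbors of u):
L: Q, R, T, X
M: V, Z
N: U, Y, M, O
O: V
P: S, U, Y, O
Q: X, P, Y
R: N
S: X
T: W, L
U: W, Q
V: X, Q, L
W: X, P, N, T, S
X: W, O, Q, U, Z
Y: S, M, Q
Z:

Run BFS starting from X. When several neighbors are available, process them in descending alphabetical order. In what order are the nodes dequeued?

X -> Z -> W -> U -> Q -> O -> T -> S -> P -> N -> Y -> V -> L -> M -> R

Visit X; enqueue Z, W, U, Q, O → queue [Z, W, U, Q, O]
Visit Z → queue [W, U, Q, O]
Visit W; enqueue T, S, P, N → queue [U, Q, O, T, S, P, N]
Visit U → queue [Q, O, T, S, P, N]
Visit Q; enqueue Y → queue [O, T, S, P, N, Y]
Visit O; enqueue V → queue [T, S, P, N, Y, V]
Visit T; enqueue L → queue [S, P, N, Y, V, L]
Visit S → queue [P, N, Y, V, L]
Visit P → queue [N, Y, V, L]
Visit N; enqueue M → queue [Y, V, L, M]
Visit Y → queue [V, L, M]
Visit V → queue [L, M]
Visit L; enqueue R → queue [M, R]
Visit M → queue [R]
Visit R → queue []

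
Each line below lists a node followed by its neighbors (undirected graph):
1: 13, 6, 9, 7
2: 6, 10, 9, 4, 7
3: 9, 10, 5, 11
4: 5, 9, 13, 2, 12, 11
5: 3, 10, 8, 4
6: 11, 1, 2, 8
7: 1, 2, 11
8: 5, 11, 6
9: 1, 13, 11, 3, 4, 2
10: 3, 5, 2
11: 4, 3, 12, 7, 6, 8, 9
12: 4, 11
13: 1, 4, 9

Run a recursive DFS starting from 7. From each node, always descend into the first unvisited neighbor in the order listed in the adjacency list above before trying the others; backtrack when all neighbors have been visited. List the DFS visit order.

7 → 1 → 13 → 4 → 5 → 3 → 9 → 11 → 12 → 6 → 2 → 10 → 8

Visit 7
7 → 1
1 → 13
13 → 4
4 → 5
5 → 3
3 → 9
9 → 11
11 → 12
11 → 6
6 → 2
2 → 10
6 → 8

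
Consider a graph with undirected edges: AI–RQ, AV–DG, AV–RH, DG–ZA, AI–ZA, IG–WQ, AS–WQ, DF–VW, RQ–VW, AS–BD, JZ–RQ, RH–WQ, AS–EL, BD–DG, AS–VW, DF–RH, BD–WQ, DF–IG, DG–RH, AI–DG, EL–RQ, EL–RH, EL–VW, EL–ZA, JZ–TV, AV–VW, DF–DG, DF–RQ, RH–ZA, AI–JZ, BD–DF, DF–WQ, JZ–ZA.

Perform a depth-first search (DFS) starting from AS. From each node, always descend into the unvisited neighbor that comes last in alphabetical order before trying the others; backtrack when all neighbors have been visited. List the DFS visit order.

AS → WQ → RH → ZA → JZ → TV → RQ → VW → EL → DF → IG → DG → BD → AV → AI

Visit AS
AS → WQ
WQ → RH
RH → ZA
ZA → JZ
JZ → TV
JZ → RQ
RQ → VW
VW → EL
VW → DF
DF → IG
DF → DG
DG → BD
DG → AV
DG → AI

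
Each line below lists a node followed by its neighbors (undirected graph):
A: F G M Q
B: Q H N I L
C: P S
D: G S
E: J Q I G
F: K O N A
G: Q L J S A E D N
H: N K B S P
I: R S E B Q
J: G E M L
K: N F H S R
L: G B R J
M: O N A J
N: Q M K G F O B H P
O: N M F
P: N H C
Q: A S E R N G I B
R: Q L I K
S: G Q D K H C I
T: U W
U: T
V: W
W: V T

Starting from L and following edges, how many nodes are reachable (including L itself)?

19

BFS from L visits: L, R, J, G, B, Q, K, I, M, E, S, N, D, A, H, F, O, C, P
Reachable nodes: 19 of 23 total.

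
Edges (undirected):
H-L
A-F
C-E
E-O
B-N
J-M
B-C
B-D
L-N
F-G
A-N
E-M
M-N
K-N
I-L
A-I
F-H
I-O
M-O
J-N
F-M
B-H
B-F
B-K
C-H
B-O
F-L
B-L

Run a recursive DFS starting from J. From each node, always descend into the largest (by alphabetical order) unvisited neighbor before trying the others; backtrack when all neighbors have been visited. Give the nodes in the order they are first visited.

J → N → M → O → I → L → H → F → G → B → K → D → C → E → A

Visit J
J → N
N → M
M → O
O → I
I → L
L → H
H → F
F → G
F → B
B → K
B → D
B → C
C → E
F → A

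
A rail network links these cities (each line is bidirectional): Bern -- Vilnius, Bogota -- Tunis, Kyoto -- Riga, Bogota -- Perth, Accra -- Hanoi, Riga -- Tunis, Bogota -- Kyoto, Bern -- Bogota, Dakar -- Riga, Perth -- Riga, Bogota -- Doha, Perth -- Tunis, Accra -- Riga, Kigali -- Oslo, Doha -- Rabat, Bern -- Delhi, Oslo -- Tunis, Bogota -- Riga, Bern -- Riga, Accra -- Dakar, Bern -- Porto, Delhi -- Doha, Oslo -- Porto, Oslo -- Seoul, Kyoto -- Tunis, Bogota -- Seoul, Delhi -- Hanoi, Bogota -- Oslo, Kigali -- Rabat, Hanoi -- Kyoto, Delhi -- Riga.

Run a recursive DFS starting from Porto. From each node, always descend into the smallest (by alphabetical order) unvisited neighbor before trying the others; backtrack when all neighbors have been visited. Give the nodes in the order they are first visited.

Visit Porto
Porto → Bern
Bern → Bogota
Bogota → Doha
Doha → Delhi
Delhi → Hanoi
Hanoi → Accra
Accra → Dakar
Dakar → Riga
Riga → Kyoto
Kyoto → Tunis
Tunis → Oslo
Oslo → Kigali
Kigali → Rabat
Oslo → Seoul
Tunis → Perth
Bern → Vilnius

Porto -> Bern -> Bogota -> Doha -> Delhi -> Hanoi -> Accra -> Dakar -> Riga -> Kyoto -> Tunis -> Oslo -> Kigali -> Rabat -> Seoul -> Perth -> Vilnius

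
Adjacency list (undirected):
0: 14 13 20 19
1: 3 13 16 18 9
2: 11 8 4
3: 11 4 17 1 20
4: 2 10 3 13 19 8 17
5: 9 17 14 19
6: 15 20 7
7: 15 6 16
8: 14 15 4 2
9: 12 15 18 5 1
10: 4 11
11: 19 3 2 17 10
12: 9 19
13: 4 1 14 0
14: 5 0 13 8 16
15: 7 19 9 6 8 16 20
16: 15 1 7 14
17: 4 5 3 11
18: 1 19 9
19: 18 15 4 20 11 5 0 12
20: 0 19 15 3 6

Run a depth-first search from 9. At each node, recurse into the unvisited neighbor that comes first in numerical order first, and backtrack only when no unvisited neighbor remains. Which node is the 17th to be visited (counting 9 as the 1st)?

6

Visit 9
9 → 1
1 → 3
3 → 4
4 → 2
2 → 8
8 → 14
14 → 0
0 → 13
0 → 19
19 → 5
5 → 17
17 → 11
11 → 10
19 → 12
19 → 15
15 → 6
6 → 7
7 → 16
6 → 20
19 → 18

Visit order: 9, 1, 3, 4, 2, 8, 14, 0, 13, 19, 5, 17, 11, 10, 12, 15, 6, 7, 16, 20, 18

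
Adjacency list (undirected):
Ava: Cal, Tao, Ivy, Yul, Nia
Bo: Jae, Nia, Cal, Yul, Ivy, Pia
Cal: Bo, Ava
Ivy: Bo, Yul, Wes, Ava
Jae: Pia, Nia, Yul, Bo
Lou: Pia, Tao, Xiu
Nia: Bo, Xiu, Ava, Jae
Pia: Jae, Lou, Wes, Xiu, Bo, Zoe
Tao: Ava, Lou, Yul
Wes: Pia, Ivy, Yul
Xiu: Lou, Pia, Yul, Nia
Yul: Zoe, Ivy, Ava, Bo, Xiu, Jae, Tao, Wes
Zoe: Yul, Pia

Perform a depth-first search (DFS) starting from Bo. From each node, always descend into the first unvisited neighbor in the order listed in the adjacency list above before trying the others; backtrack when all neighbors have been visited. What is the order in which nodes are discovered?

Bo, Jae, Pia, Lou, Tao, Ava, Cal, Ivy, Yul, Zoe, Xiu, Nia, Wes

Visit Bo
Bo → Jae
Jae → Pia
Pia → Lou
Lou → Tao
Tao → Ava
Ava → Cal
Ava → Ivy
Ivy → Yul
Yul → Zoe
Yul → Xiu
Xiu → Nia
Yul → Wes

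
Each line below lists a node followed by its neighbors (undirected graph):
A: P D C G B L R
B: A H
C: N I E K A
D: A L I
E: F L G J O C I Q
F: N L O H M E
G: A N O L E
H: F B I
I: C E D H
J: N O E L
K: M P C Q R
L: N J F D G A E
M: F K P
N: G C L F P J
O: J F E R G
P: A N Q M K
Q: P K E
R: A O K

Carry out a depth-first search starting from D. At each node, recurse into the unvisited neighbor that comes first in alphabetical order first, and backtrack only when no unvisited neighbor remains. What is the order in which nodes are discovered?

Visit D
D → A
A → B
B → H
H → F
F → E
E → C
C → I
C → K
K → M
M → P
P → N
N → G
G → L
L → J
J → O
O → R
P → Q

D -> A -> B -> H -> F -> E -> C -> I -> K -> M -> P -> N -> G -> L -> J -> O -> R -> Q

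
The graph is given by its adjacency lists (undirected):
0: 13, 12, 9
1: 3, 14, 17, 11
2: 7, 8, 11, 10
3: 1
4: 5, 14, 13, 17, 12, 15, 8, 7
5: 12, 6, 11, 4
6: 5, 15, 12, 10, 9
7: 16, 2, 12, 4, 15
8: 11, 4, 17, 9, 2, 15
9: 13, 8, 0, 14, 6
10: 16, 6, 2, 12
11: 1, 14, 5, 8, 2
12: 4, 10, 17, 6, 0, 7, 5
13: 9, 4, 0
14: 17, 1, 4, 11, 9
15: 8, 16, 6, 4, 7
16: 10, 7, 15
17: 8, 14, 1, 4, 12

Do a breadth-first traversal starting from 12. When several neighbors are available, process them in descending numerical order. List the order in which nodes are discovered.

Visit 12; enqueue 17, 10, 7, 6, 5, 4, 0 → queue [17, 10, 7, 6, 5, 4, 0]
Visit 17; enqueue 14, 8, 1 → queue [10, 7, 6, 5, 4, 0, 14, 8, 1]
Visit 10; enqueue 16, 2 → queue [7, 6, 5, 4, 0, 14, 8, 1, 16, 2]
Visit 7; enqueue 15 → queue [6, 5, 4, 0, 14, 8, 1, 16, 2, 15]
Visit 6; enqueue 9 → queue [5, 4, 0, 14, 8, 1, 16, 2, 15, 9]
Visit 5; enqueue 11 → queue [4, 0, 14, 8, 1, 16, 2, 15, 9, 11]
Visit 4; enqueue 13 → queue [0, 14, 8, 1, 16, 2, 15, 9, 11, 13]
Visit 0 → queue [14, 8, 1, 16, 2, 15, 9, 11, 13]
Visit 14 → queue [8, 1, 16, 2, 15, 9, 11, 13]
Visit 8 → queue [1, 16, 2, 15, 9, 11, 13]
Visit 1; enqueue 3 → queue [16, 2, 15, 9, 11, 13, 3]
Visit 16 → queue [2, 15, 9, 11, 13, 3]
Visit 2 → queue [15, 9, 11, 13, 3]
Visit 15 → queue [9, 11, 13, 3]
Visit 9 → queue [11, 13, 3]
Visit 11 → queue [13, 3]
Visit 13 → queue [3]
Visit 3 → queue []

12, 17, 10, 7, 6, 5, 4, 0, 14, 8, 1, 16, 2, 15, 9, 11, 13, 3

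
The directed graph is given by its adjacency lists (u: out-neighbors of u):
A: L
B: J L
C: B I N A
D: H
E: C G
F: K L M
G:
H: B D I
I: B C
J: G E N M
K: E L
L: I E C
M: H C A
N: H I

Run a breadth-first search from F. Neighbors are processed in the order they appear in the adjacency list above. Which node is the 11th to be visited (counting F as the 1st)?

B

Visit F; enqueue K, L, M → queue [K, L, M]
Visit K; enqueue E → queue [L, M, E]
Visit L; enqueue I, C → queue [M, E, I, C]
Visit M; enqueue H, A → queue [E, I, C, H, A]
Visit E; enqueue G → queue [I, C, H, A, G]
Visit I; enqueue B → queue [C, H, A, G, B]
Visit C; enqueue N → queue [H, A, G, B, N]
Visit H; enqueue D → queue [A, G, B, N, D]
Visit A → queue [G, B, N, D]
Visit G → queue [B, N, D]
Visit B; enqueue J → queue [N, D, J]
Visit N → queue [D, J]
Visit D → queue [J]
Visit J → queue []

Visit order: F, K, L, M, E, I, C, H, A, G, B, N, D, J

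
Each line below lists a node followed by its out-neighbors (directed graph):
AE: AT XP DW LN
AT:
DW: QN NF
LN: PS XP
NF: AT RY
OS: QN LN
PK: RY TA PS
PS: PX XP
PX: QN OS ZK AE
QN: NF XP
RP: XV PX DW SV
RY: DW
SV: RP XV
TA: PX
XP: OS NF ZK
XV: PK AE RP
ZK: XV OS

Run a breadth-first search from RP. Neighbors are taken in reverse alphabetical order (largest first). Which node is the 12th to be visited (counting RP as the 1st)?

TA

Visit RP; enqueue XV, SV, PX, DW → queue [XV, SV, PX, DW]
Visit XV; enqueue PK, AE → queue [SV, PX, DW, PK, AE]
Visit SV → queue [PX, DW, PK, AE]
Visit PX; enqueue ZK, QN, OS → queue [DW, PK, AE, ZK, QN, OS]
Visit DW; enqueue NF → queue [PK, AE, ZK, QN, OS, NF]
Visit PK; enqueue TA, RY, PS → queue [AE, ZK, QN, OS, NF, TA, RY, PS]
Visit AE; enqueue XP, LN, AT → queue [ZK, QN, OS, NF, TA, RY, PS, XP, LN, AT]
Visit ZK → queue [QN, OS, NF, TA, RY, PS, XP, LN, AT]
Visit QN → queue [OS, NF, TA, RY, PS, XP, LN, AT]
Visit OS → queue [NF, TA, RY, PS, XP, LN, AT]
Visit NF → queue [TA, RY, PS, XP, LN, AT]
Visit TA → queue [RY, PS, XP, LN, AT]
Visit RY → queue [PS, XP, LN, AT]
Visit PS → queue [XP, LN, AT]
Visit XP → queue [LN, AT]
Visit LN → queue [AT]
Visit AT → queue []

Visit order: RP, XV, SV, PX, DW, PK, AE, ZK, QN, OS, NF, TA, RY, PS, XP, LN, AT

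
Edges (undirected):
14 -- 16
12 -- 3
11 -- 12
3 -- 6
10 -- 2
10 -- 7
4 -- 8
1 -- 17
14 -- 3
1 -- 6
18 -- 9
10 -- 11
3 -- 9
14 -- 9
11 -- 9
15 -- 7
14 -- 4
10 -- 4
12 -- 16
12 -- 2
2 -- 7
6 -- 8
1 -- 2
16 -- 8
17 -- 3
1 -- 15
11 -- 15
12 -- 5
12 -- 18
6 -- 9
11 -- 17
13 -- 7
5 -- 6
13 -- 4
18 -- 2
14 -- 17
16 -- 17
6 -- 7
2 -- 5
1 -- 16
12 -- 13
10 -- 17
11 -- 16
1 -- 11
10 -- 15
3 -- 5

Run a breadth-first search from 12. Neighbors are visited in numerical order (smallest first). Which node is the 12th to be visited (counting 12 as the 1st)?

6

Visit 12; enqueue 2, 3, 5, 11, 13, 16, 18 → queue [2, 3, 5, 11, 13, 16, 18]
Visit 2; enqueue 1, 7, 10 → queue [3, 5, 11, 13, 16, 18, 1, 7, 10]
Visit 3; enqueue 6, 9, 14, 17 → queue [5, 11, 13, 16, 18, 1, 7, 10, 6, 9, 14, 17]
Visit 5 → queue [11, 13, 16, 18, 1, 7, 10, 6, 9, 14, 17]
Visit 11; enqueue 15 → queue [13, 16, 18, 1, 7, 10, 6, 9, 14, 17, 15]
Visit 13; enqueue 4 → queue [16, 18, 1, 7, 10, 6, 9, 14, 17, 15, 4]
Visit 16; enqueue 8 → queue [18, 1, 7, 10, 6, 9, 14, 17, 15, 4, 8]
Visit 18 → queue [1, 7, 10, 6, 9, 14, 17, 15, 4, 8]
Visit 1 → queue [7, 10, 6, 9, 14, 17, 15, 4, 8]
Visit 7 → queue [10, 6, 9, 14, 17, 15, 4, 8]
Visit 10 → queue [6, 9, 14, 17, 15, 4, 8]
Visit 6 → queue [9, 14, 17, 15, 4, 8]
Visit 9 → queue [14, 17, 15, 4, 8]
Visit 14 → queue [17, 15, 4, 8]
Visit 17 → queue [15, 4, 8]
Visit 15 → queue [4, 8]
Visit 4 → queue [8]
Visit 8 → queue []

Visit order: 12, 2, 3, 5, 11, 13, 16, 18, 1, 7, 10, 6, 9, 14, 17, 15, 4, 8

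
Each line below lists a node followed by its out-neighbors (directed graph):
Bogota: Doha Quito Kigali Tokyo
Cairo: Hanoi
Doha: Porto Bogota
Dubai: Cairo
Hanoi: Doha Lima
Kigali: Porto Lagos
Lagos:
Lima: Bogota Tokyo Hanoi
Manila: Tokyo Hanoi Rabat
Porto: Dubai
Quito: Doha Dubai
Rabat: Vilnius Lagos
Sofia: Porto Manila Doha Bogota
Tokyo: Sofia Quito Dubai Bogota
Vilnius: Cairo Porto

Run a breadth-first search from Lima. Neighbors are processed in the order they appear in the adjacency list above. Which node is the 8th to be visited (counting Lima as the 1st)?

Sofia

Visit Lima; enqueue Bogota, Tokyo, Hanoi → queue [Bogota, Tokyo, Hanoi]
Visit Bogota; enqueue Doha, Quito, Kigali → queue [Tokyo, Hanoi, Doha, Quito, Kigali]
Visit Tokyo; enqueue Sofia, Dubai → queue [Hanoi, Doha, Quito, Kigali, Sofia, Dubai]
Visit Hanoi → queue [Doha, Quito, Kigali, Sofia, Dubai]
Visit Doha; enqueue Porto → queue [Quito, Kigali, Sofia, Dubai, Porto]
Visit Quito → queue [Kigali, Sofia, Dubai, Porto]
Visit Kigali; enqueue Lagos → queue [Sofia, Dubai, Porto, Lagos]
Visit Sofia; enqueue Manila → queue [Dubai, Porto, Lagos, Manila]
Visit Dubai; enqueue Cairo → queue [Porto, Lagos, Manila, Cairo]
Visit Porto → queue [Lagos, Manila, Cairo]
Visit Lagos → queue [Manila, Cairo]
Visit Manila; enqueue Rabat → queue [Cairo, Rabat]
Visit Cairo → queue [Rabat]
Visit Rabat; enqueue Vilnius → queue [Vilnius]
Visit Vilnius → queue []

Visit order: Lima, Bogota, Tokyo, Hanoi, Doha, Quito, Kigali, Sofia, Dubai, Porto, Lagos, Manila, Cairo, Rabat, Vilnius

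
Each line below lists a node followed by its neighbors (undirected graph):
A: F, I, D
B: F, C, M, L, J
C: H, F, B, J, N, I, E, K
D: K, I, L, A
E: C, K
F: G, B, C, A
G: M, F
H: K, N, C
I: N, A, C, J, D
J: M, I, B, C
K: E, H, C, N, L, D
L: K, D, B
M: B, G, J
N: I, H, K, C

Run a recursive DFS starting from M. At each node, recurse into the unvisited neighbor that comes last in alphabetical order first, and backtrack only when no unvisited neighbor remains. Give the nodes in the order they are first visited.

Visit M
M → J
J → I
I → N
N → K
K → L
L → D
D → A
A → F
F → G
F → C
C → H
C → E
C → B

M J I N K L D A F G C H E B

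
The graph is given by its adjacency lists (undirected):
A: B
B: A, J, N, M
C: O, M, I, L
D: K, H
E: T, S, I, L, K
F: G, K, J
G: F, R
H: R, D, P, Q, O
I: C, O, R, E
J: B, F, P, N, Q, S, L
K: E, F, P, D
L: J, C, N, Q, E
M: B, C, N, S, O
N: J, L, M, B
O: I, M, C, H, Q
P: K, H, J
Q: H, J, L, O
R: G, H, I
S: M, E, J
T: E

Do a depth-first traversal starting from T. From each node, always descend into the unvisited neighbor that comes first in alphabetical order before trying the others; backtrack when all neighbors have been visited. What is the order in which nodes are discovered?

T, E, I, C, L, J, B, A, M, N, O, H, D, K, F, G, R, P, Q, S

Visit T
T → E
E → I
I → C
C → L
L → J
J → B
B → A
B → M
M → N
M → O
O → H
H → D
D → K
K → F
F → G
G → R
K → P
H → Q
M → S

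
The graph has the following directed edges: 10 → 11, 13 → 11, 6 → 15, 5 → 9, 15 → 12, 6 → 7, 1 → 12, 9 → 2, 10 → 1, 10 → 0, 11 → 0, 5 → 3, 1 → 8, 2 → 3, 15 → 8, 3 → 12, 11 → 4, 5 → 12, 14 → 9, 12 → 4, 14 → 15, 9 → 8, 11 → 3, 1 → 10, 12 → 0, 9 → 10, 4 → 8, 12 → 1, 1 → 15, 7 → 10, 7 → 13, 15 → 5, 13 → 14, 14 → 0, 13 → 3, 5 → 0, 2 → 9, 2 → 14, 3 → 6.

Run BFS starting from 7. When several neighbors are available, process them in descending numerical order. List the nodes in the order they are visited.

7 → 13 → 10 → 14 → 11 → 3 → 1 → 0 → 15 → 9 → 4 → 12 → 6 → 8 → 5 → 2

Visit 7; enqueue 13, 10 → queue [13, 10]
Visit 13; enqueue 14, 11, 3 → queue [10, 14, 11, 3]
Visit 10; enqueue 1, 0 → queue [14, 11, 3, 1, 0]
Visit 14; enqueue 15, 9 → queue [11, 3, 1, 0, 15, 9]
Visit 11; enqueue 4 → queue [3, 1, 0, 15, 9, 4]
Visit 3; enqueue 12, 6 → queue [1, 0, 15, 9, 4, 12, 6]
Visit 1; enqueue 8 → queue [0, 15, 9, 4, 12, 6, 8]
Visit 0 → queue [15, 9, 4, 12, 6, 8]
Visit 15; enqueue 5 → queue [9, 4, 12, 6, 8, 5]
Visit 9; enqueue 2 → queue [4, 12, 6, 8, 5, 2]
Visit 4 → queue [12, 6, 8, 5, 2]
Visit 12 → queue [6, 8, 5, 2]
Visit 6 → queue [8, 5, 2]
Visit 8 → queue [5, 2]
Visit 5 → queue [2]
Visit 2 → queue []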